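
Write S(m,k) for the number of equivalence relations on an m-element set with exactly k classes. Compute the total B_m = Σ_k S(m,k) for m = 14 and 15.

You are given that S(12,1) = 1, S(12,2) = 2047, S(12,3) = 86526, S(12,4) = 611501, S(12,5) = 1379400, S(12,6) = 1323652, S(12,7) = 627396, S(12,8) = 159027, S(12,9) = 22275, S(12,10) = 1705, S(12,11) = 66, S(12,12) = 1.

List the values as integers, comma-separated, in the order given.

i=13: T(13,1)=0+1·1=1 | T(13,2)=1+2·2047=4095 | T(13,3)=2047+3·86526=261625 | T(13,4)=86526+4·611501=2532530 | T(13,5)=611501+5·1379400=7508501 | T(13,6)=1379400+6·1323652=9321312 | T(13,7)=1323652+7·627396=5715424 | T(13,8)=627396+8·159027=1899612 | T(13,9)=159027+9·22275=359502 | T(13,10)=22275+10·1705=39325 | T(13,11)=1705+11·66=2431 | T(13,12)=66+12·1=78 | T(13,13)=1+13·0=1
i=14: T(14,1)=0+1·1=1 | T(14,2)=1+2·4095=8191 | T(14,3)=4095+3·261625=788970 | T(14,4)=261625+4·2532530=10391745 | T(14,5)=2532530+5·7508501=40075035 | T(14,6)=7508501+6·9321312=63436373 | T(14,7)=9321312+7·5715424=49329280 | T(14,8)=5715424+8·1899612=20912320 | T(14,9)=1899612+9·359502=5135130 | T(14,10)=359502+10·39325=752752 | T(14,11)=39325+11·2431=66066 | T(14,12)=2431+12·78=3367 | T(14,13)=78+13·1=91 | T(14,14)=1+14·0=1
i=15: T(15,1)=0+1·1=1 | T(15,2)=1+2·8191=16383 | T(15,3)=8191+3·788970=2375101 | T(15,4)=788970+4·10391745=42355950 | T(15,5)=10391745+5·40075035=210766920 | T(15,6)=40075035+6·63436373=420693273 | T(15,7)=63436373+7·49329280=408741333 | T(15,8)=49329280+8·20912320=216627840 | T(15,9)=20912320+9·5135130=67128490 | T(15,10)=5135130+10·752752=12662650 | T(15,11)=752752+11·66066=1479478 | T(15,12)=66066+12·3367=106470 | T(15,13)=3367+13·91=4550 | T(15,14)=91+14·1=105 | T(15,15)=1+15·0=1
B_14 = ΣS(14,k) = 1+8191+788970+10391745+40075035+63436373+49329280+20912320+5135130+752752+66066+3367+91+1 = 190899322
B_15 = ΣS(15,k) = 1+16383+2375101+42355950+210766920+420693273+408741333+216627840+67128490+12662650+1479478+106470+4550+105+1 = 1382958545

190899322, 1382958545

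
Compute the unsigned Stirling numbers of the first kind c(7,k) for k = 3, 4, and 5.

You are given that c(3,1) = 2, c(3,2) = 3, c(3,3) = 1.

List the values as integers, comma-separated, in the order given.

1624, 735, 175

row 4: T[4][1]=3·2+0=6  T[4][2]=3·3+2=11  T[4][3]=3·1+3=6  T[4][4]=3·0+1=1
row 5: T[5][1]=4·6+0=24  T[5][2]=4·11+6=50  T[5][3]=4·6+11=35  T[5][4]=4·1+6=10  T[5][5]=4·0+1=1
row 6: T[6][2]=5·50+24=274  T[6][3]=5·35+50=225  T[6][4]=5·10+35=85  T[6][5]=5·1+10=15
row 7: T[7][3]=6·225+274=1624  T[7][4]=6·85+225=735  T[7][5]=6·15+85=175
Read c(7,3) = 1624, c(7,4) = 735, c(7,5) = 175.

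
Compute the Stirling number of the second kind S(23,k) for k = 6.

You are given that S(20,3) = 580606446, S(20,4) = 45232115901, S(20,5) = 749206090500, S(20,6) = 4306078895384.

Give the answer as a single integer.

row 21: T[21][4]=4·45232115901+580606446=181509070050  T[21][5]=5·749206090500+45232115901=3791262568401  T[21][6]=6·4306078895384+749206090500=26585679462804
row 22: T[22][5]=5·3791262568401+181509070050=19137821912055  T[22][6]=6·26585679462804+3791262568401=163305339345225
row 23: T[23][6]=6·163305339345225+19137821912055=998969857983405
Read S(23,6) = 998969857983405.

998969857983405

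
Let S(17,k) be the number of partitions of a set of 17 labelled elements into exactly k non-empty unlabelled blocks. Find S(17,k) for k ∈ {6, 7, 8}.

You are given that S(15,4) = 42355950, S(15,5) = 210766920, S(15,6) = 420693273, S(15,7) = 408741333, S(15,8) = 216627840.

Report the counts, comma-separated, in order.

@16  (16,5):210766920·5+42355950→1096190550, (16,6):420693273·6+210766920→2734926558, (16,7):408741333·7+420693273→3281882604, (16,8):216627840·8+408741333→2141764053
@17  (17,6):2734926558·6+1096190550→17505749898, (17,7):3281882604·7+2734926558→25708104786, (17,8):2141764053·8+3281882604→20415995028
Read S(17,6) = 17505749898, S(17,7) = 25708104786, S(17,8) = 20415995028.

17505749898, 25708104786, 20415995028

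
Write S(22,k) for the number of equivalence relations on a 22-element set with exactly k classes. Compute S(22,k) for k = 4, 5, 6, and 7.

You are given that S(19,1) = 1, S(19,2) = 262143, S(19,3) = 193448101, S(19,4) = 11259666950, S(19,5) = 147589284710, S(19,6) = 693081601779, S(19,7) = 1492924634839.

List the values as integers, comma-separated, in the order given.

727778623825, 19137821912055, 163305339345225, 602762379967440

row 20: T[20][2]=2·262143+1=524287  T[20][3]=3·193448101+262143=580606446  T[20][4]=4·11259666950+193448101=45232115901  T[20][5]=5·147589284710+11259666950=749206090500  T[20][6]=6·693081601779+147589284710=4306078895384  T[20][7]=7·1492924634839+693081601779=11143554045652
row 21: T[21][3]=3·580606446+524287=1742343625  T[21][4]=4·45232115901+580606446=181509070050  T[21][5]=5·749206090500+45232115901=3791262568401  T[21][6]=6·4306078895384+749206090500=26585679462804  T[21][7]=7·11143554045652+4306078895384=82310957214948
row 22: T[22][4]=4·181509070050+1742343625=727778623825  T[22][5]=5·3791262568401+181509070050=19137821912055  T[22][6]=6·26585679462804+3791262568401=163305339345225  T[22][7]=7·82310957214948+26585679462804=602762379967440
Read S(22,4) = 727778623825, S(22,5) = 19137821912055, S(22,6) = 163305339345225, S(22,7) = 602762379967440.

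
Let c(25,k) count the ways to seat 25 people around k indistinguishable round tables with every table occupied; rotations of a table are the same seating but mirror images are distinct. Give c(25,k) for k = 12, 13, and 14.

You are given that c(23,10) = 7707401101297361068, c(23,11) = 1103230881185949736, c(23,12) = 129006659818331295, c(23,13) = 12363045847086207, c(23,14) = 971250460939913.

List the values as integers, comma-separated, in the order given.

130770928736755873500, 13990945200239106865, 1246200069070215000

@24  (24,11):1103230881185949736·23+7707401101297361068→33081711368574204996, (24,12):129006659818331295·23+1103230881185949736→4070384057007569521, (24,13):12363045847086207·23+129006659818331295→413356714301314056, (24,14):971250460939913·23+12363045847086207→34701806448704206
@25  (25,12):4070384057007569521·24+33081711368574204996→130770928736755873500, (25,13):413356714301314056·24+4070384057007569521→13990945200239106865, (25,14):34701806448704206·24+413356714301314056→1246200069070215000
Read c(25,12) = 130770928736755873500, c(25,13) = 13990945200239106865, c(25,14) = 1246200069070215000.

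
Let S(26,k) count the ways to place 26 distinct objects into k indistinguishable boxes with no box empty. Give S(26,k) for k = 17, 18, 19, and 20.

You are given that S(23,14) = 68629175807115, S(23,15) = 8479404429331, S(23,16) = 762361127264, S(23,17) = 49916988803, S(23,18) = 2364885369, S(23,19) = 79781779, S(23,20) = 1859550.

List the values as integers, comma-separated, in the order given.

i=24: T(24,15)=68629175807115+15·8479404429331=195820242247080 | T(24,16)=8479404429331+16·762361127264=20677182465555 | T(24,17)=762361127264+17·49916988803=1610949936915 | T(24,18)=49916988803+18·2364885369=92484925445 | T(24,19)=2364885369+19·79781779=3880739170 | T(24,20)=79781779+20·1859550=116972779
i=25: T(25,16)=195820242247080+16·20677182465555=526655161695960 | T(25,17)=20677182465555+17·1610949936915=48063331393110 | T(25,18)=1610949936915+18·92484925445=3275678594925 | T(25,19)=92484925445+19·3880739170=166218969675 | T(25,20)=3880739170+20·116972779=6220194750
i=26: T(26,17)=526655161695960+17·48063331393110=1343731795378830 | T(26,18)=48063331393110+18·3275678594925=107025546101760 | T(26,19)=3275678594925+19·166218969675=6433839018750 | T(26,20)=166218969675+20·6220194750=290622864675
Read S(26,17) = 1343731795378830, S(26,18) = 107025546101760, S(26,19) = 6433839018750, S(26,20) = 290622864675.

1343731795378830, 107025546101760, 6433839018750, 290622864675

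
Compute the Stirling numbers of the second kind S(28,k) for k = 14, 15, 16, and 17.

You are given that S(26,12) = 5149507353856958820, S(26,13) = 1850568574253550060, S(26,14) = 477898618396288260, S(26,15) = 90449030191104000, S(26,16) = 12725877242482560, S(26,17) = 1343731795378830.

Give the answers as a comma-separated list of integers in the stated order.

148782988064375309400, 36060660300744309600, 6539643128396047620, 898741468057510350

row 27: T[27][13]=13·1850568574253550060+5149507353856958820=29206898819153109600  T[27][14]=14·477898618396288260+1850568574253550060=8541149231801585700  T[27][15]=15·90449030191104000+477898618396288260=1834634071262848260  T[27][16]=16·12725877242482560+90449030191104000=294063066070824960  T[27][17]=17·1343731795378830+12725877242482560=35569317763922670
row 28: T[28][14]=14·8541149231801585700+29206898819153109600=148782988064375309400  T[28][15]=15·1834634071262848260+8541149231801585700=36060660300744309600  T[28][16]=16·294063066070824960+1834634071262848260=6539643128396047620  T[28][17]=17·35569317763922670+294063066070824960=898741468057510350
Read S(28,14) = 148782988064375309400, S(28,15) = 36060660300744309600, S(28,16) = 6539643128396047620, S(28,17) = 898741468057510350.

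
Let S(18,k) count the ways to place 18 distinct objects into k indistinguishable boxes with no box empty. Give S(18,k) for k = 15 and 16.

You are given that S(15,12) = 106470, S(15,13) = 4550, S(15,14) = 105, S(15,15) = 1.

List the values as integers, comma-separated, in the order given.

row 16: T[16][13]=13·4550+106470=165620  T[16][14]=14·105+4550=6020  T[16][15]=15·1+105=120  T[16][16]=16·0+1=1
row 17: T[17][14]=14·6020+165620=249900  T[17][15]=15·120+6020=7820  T[17][16]=16·1+120=136
row 18: T[18][15]=15·7820+249900=367200  T[18][16]=16·136+7820=9996
Read S(18,15) = 367200, S(18,16) = 9996.

367200, 9996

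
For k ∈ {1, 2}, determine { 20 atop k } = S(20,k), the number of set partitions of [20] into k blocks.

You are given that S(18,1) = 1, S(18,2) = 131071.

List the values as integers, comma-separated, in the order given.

i=19: T(19,1)=0+1·1=1 | T(19,2)=1+2·131071=262143
i=20: T(20,1)=0+1·1=1 | T(20,2)=1+2·262143=524287
Read S(20,1) = 1, S(20,2) = 524287.

1, 524287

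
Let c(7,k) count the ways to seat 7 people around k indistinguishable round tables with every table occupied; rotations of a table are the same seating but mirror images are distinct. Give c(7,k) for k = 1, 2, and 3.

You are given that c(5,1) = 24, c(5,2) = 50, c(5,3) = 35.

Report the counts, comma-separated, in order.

720, 1764, 1624

row 6: T[6][1]=5·24+0=120  T[6][2]=5·50+24=274  T[6][3]=5·35+50=225
row 7: T[7][1]=6·120+0=720  T[7][2]=6·274+120=1764  T[7][3]=6·225+274=1624
Read c(7,1) = 720, c(7,2) = 1764, c(7,3) = 1624.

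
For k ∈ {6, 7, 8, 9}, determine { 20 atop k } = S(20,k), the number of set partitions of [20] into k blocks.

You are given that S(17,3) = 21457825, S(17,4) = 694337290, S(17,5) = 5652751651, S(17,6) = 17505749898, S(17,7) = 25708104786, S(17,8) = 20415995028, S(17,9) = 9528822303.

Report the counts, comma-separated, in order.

4306078895384, 11143554045652, 15170932662679, 12011282644725

r18: T_18,4=4×694337290+21457825=2798806985; T_18,5=5×5652751651+694337290=28958095545; T_18,6=6×17505749898+5652751651=110687251039; T_18,7=7×25708104786+17505749898=197462483400; T_18,8=8×20415995028+25708104786=189036065010; T_18,9=9×9528822303+20415995028=106175395755
r19: T_19,5=5×28958095545+2798806985=147589284710; T_19,6=6×110687251039+28958095545=693081601779; T_19,7=7×197462483400+110687251039=1492924634839; T_19,8=8×189036065010+197462483400=1709751003480; T_19,9=9×106175395755+189036065010=1144614626805
r20: T_20,6=6×693081601779+147589284710=4306078895384; T_20,7=7×1492924634839+693081601779=11143554045652; T_20,8=8×1709751003480+1492924634839=15170932662679; T_20,9=9×1144614626805+1709751003480=12011282644725
Read S(20,6) = 4306078895384, S(20,7) = 11143554045652, S(20,8) = 15170932662679, S(20,9) = 12011282644725.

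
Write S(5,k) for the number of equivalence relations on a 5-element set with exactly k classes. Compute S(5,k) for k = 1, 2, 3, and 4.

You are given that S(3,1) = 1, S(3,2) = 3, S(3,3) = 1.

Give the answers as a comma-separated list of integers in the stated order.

1, 15, 25, 10

row 4: T[4][1]=1·1+0=1  T[4][2]=2·3+1=7  T[4][3]=3·1+3=6  T[4][4]=4·0+1=1
row 5: T[5][1]=1·1+0=1  T[5][2]=2·7+1=15  T[5][3]=3·6+7=25  T[5][4]=4·1+6=10
Read S(5,1) = 1, S(5,2) = 15, S(5,3) = 25, S(5,4) = 10.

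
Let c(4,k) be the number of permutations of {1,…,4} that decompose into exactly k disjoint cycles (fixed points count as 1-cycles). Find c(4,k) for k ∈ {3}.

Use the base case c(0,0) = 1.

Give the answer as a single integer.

6

@1  (1,1):0·0+1→1
@2  (2,1):1·1+0→1, (2,2):0·1+1→1
@3  (3,2):1·2+1→3, (3,3):0·2+1→1
@4  (4,3):1·3+3→6
Read c(4,3) = 6.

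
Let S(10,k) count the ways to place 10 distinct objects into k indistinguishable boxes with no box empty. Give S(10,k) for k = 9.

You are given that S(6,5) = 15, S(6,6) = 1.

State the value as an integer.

45

[7] T[7,6]:6*1+15=21 · T[7,7]:7*0+1=1
[8] T[8,7]:7*1+21=28 · T[8,8]:8*0+1=1
[9] T[9,8]:8*1+28=36 · T[9,9]:9*0+1=1
[10] T[10,9]:9*1+36=45
Read S(10,9) = 45.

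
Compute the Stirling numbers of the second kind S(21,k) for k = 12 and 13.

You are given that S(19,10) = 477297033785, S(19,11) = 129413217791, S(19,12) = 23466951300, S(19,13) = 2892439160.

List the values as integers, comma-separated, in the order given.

row 20: T[20][11]=11·129413217791+477297033785=1900842429486  T[20][12]=12·23466951300+129413217791=411016633391  T[20][13]=13·2892439160+23466951300=61068660380
row 21: T[21][12]=12·411016633391+1900842429486=6833042030178  T[21][13]=13·61068660380+411016633391=1204909218331
Read S(21,12) = 6833042030178, S(21,13) = 1204909218331.

6833042030178, 1204909218331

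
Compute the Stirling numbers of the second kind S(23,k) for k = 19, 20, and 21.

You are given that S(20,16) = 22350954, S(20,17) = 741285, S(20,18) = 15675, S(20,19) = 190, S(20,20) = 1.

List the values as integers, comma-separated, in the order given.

row 21: T[21][17]=17·741285+22350954=34952799  T[21][18]=18·15675+741285=1023435  T[21][19]=19·190+15675=19285  T[21][20]=20·1+190=210  T[21][21]=21·0+1=1
row 22: T[22][18]=18·1023435+34952799=53374629  T[22][19]=19·19285+1023435=1389850  T[22][20]=20·210+19285=23485  T[22][21]=21·1+210=231
row 23: T[23][19]=19·1389850+53374629=79781779  T[23][20]=20·23485+1389850=1859550  T[23][21]=21·231+23485=28336
Read S(23,19) = 79781779, S(23,20) = 1859550, S(23,21) = 28336.

79781779, 1859550, 28336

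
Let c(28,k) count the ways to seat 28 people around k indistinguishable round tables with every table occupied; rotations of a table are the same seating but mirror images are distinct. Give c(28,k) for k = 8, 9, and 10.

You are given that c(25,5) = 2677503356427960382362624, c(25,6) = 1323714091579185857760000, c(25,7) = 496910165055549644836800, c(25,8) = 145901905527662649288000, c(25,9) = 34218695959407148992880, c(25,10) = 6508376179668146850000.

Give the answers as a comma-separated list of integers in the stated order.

3673742549077683082376236224, 936363983558079713086850400, 195460557459107504515368560

@26  (26,6):1323714091579185857760000·25+2677503356427960382362624→35770355645907606826362624, (26,7):496910165055549644836800·25+1323714091579185857760000→13746468217967926978680000, (26,8):145901905527662649288000·25+496910165055549644836800→4144457803247115877036800, (26,9):34218695959407148992880·25+145901905527662649288000→1001369304512841374110000, (26,10):6508376179668146850000·25+34218695959407148992880→196928100451110820242880
@27  (27,7):13746468217967926978680000·26+35770355645907606826362624→393178529313073708272042624, (27,8):4144457803247115877036800·26+13746468217967926978680000→121502371102392939781636800, (27,9):1001369304512841374110000·26+4144457803247115877036800→30180059720580991603896800, (27,10):196928100451110820242880·26+1001369304512841374110000→6121499916241722700424880
@28  (28,8):121502371102392939781636800·27+393178529313073708272042624→3673742549077683082376236224, (28,9):30180059720580991603896800·27+121502371102392939781636800→936363983558079713086850400, (28,10):6121499916241722700424880·27+30180059720580991603896800→195460557459107504515368560
Read c(28,8) = 3673742549077683082376236224, c(28,9) = 936363983558079713086850400, c(28,10) = 195460557459107504515368560.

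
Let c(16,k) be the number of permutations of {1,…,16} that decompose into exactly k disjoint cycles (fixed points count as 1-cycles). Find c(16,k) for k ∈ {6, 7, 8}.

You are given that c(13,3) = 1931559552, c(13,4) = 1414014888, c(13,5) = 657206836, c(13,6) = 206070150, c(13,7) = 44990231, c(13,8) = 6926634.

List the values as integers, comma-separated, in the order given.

1009672107080, 272803210680, 54631129553

i=14: T(14,4)=1931559552+13·1414014888=20313753096 | T(14,5)=1414014888+13·657206836=9957703756 | T(14,6)=657206836+13·206070150=3336118786 | T(14,7)=206070150+13·44990231=790943153 | T(14,8)=44990231+13·6926634=135036473
i=15: T(15,5)=20313753096+14·9957703756=159721605680 | T(15,6)=9957703756+14·3336118786=56663366760 | T(15,7)=3336118786+14·790943153=14409322928 | T(15,8)=790943153+14·135036473=2681453775
i=16: T(16,6)=159721605680+15·56663366760=1009672107080 | T(16,7)=56663366760+15·14409322928=272803210680 | T(16,8)=14409322928+15·2681453775=54631129553
Read c(16,6) = 1009672107080, c(16,7) = 272803210680, c(16,8) = 54631129553.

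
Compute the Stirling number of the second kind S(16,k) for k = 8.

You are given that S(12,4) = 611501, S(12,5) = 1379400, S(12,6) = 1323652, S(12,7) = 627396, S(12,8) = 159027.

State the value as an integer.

i=13: T(13,5)=611501+5·1379400=7508501 | T(13,6)=1379400+6·1323652=9321312 | T(13,7)=1323652+7·627396=5715424 | T(13,8)=627396+8·159027=1899612
i=14: T(14,6)=7508501+6·9321312=63436373 | T(14,7)=9321312+7·5715424=49329280 | T(14,8)=5715424+8·1899612=20912320
i=15: T(15,7)=63436373+7·49329280=408741333 | T(15,8)=49329280+8·20912320=216627840
i=16: T(16,8)=408741333+8·216627840=2141764053
Read S(16,8) = 2141764053.

2141764053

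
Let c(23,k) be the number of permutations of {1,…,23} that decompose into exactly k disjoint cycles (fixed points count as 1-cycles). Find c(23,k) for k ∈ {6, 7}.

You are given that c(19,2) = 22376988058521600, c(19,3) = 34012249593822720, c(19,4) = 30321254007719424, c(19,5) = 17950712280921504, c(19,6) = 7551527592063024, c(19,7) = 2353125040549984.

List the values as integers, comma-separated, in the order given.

row 20: T[20][3]=19·34012249593822720+22376988058521600=668609730341153280  T[20][4]=19·30321254007719424+34012249593822720=610116075740491776  T[20][5]=19·17950712280921504+30321254007719424=371384787345228000  T[20][6]=19·7551527592063024+17950712280921504=161429736530118960  T[20][7]=19·2353125040549984+7551527592063024=52260903362512720
row 21: T[21][4]=20·610116075740491776+668609730341153280=12870931245150988800  T[21][5]=20·371384787345228000+610116075740491776=8037811822645051776  T[21][6]=20·161429736530118960+371384787345228000=3599979517947607200  T[21][7]=20·52260903362512720+161429736530118960=1206647803780373360
row 22: T[22][5]=21·8037811822645051776+12870931245150988800=181664979520697076096  T[22][6]=21·3599979517947607200+8037811822645051776=83637381699544802976  T[22][7]=21·1206647803780373360+3599979517947607200=28939583397335447760
row 23: T[23][6]=22·83637381699544802976+181664979520697076096=2021687376910682741568  T[23][7]=22·28939583397335447760+83637381699544802976=720308216440924653696
Read c(23,6) = 2021687376910682741568, c(23,7) = 720308216440924653696.

2021687376910682741568, 720308216440924653696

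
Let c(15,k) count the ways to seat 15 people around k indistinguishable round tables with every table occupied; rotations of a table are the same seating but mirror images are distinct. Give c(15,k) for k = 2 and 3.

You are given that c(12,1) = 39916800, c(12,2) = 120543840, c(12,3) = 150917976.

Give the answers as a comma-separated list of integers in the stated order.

283465647360, 392156797824

row 13: T[13][1]=12·39916800+0=479001600  T[13][2]=12·120543840+39916800=1486442880  T[13][3]=12·150917976+120543840=1931559552
row 14: T[14][1]=13·479001600+0=6227020800  T[14][2]=13·1486442880+479001600=19802759040  T[14][3]=13·1931559552+1486442880=26596717056
row 15: T[15][2]=14·19802759040+6227020800=283465647360  T[15][3]=14·26596717056+19802759040=392156797824
Read c(15,2) = 283465647360, c(15,3) = 392156797824.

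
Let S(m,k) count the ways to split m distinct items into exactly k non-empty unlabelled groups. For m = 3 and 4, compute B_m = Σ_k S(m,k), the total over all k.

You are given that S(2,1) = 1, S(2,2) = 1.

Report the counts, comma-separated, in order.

i=3: T(3,1)=0+1·1=1 | T(3,2)=1+2·1=3 | T(3,3)=1+3·0=1
i=4: T(4,1)=0+1·1=1 | T(4,2)=1+2·3=7 | T(4,3)=3+3·1=6 | T(4,4)=1+4·0=1
B_3 = ΣS(3,k) = 1+3+1 = 5
B_4 = ΣS(4,k) = 1+7+6+1 = 15

5, 15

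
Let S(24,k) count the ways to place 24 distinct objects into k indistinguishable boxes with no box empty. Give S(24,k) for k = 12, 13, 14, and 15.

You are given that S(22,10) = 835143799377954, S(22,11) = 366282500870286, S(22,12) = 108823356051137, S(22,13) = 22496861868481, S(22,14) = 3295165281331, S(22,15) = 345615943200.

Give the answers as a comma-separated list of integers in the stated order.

24930204590758260, 6888836057922000, 1362091021641000, 195820242247080

[23] T[23,11]:11*366282500870286+835143799377954=4864251308951100 · T[23,12]:12*108823356051137+366282500870286=1672162773483930 · T[23,13]:13*22496861868481+108823356051137=401282560341390 · T[23,14]:14*3295165281331+22496861868481=68629175807115 · T[23,15]:15*345615943200+3295165281331=8479404429331
[24] T[24,12]:12*1672162773483930+4864251308951100=24930204590758260 · T[24,13]:13*401282560341390+1672162773483930=6888836057922000 · T[24,14]:14*68629175807115+401282560341390=1362091021641000 · T[24,15]:15*8479404429331+68629175807115=195820242247080
Read S(24,12) = 24930204590758260, S(24,13) = 6888836057922000, S(24,14) = 1362091021641000, S(24,15) = 195820242247080.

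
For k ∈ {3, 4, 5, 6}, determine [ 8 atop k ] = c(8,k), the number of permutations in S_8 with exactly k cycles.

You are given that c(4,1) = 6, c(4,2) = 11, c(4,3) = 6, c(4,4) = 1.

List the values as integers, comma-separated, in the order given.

[5] T[5,1]:4*6+0=24 · T[5,2]:4*11+6=50 · T[5,3]:4*6+11=35 · T[5,4]:4*1+6=10 · T[5,5]:4*0+1=1
[6] T[6,1]:5*24+0=120 · T[6,2]:5*50+24=274 · T[6,3]:5*35+50=225 · T[6,4]:5*10+35=85 · T[6,5]:5*1+10=15 · T[6,6]:5*0+1=1
[7] T[7,2]:6*274+120=1764 · T[7,3]:6*225+274=1624 · T[7,4]:6*85+225=735 · T[7,5]:6*15+85=175 · T[7,6]:6*1+15=21
[8] T[8,3]:7*1624+1764=13132 · T[8,4]:7*735+1624=6769 · T[8,5]:7*175+735=1960 · T[8,6]:7*21+175=322
Read c(8,3) = 13132, c(8,4) = 6769, c(8,5) = 1960, c(8,6) = 322.

13132, 6769, 1960, 322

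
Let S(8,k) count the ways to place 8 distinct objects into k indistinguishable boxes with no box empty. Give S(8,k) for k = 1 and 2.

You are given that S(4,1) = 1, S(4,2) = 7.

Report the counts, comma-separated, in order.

1, 127

[5] T[5,1]:1*1+0=1 · T[5,2]:2*7+1=15
[6] T[6,1]:1*1+0=1 · T[6,2]:2*15+1=31
[7] T[7,1]:1*1+0=1 · T[7,2]:2*31+1=63
[8] T[8,1]:1*1+0=1 · T[8,2]:2*63+1=127
Read S(8,1) = 1, S(8,2) = 127.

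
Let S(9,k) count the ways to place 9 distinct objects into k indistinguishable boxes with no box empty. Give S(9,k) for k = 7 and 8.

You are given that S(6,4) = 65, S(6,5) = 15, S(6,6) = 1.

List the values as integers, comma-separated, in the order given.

462, 36

r7: T_7,5=5×15+65=140; T_7,6=6×1+15=21; T_7,7=7×0+1=1
r8: T_8,6=6×21+140=266; T_8,7=7×1+21=28; T_8,8=8×0+1=1
r9: T_9,7=7×28+266=462; T_9,8=8×1+28=36
Read S(9,7) = 462, S(9,8) = 36.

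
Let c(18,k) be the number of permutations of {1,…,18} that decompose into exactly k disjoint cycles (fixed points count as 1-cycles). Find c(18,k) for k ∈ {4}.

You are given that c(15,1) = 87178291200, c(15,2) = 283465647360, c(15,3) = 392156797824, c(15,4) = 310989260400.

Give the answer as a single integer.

[16] T[16,2]:15*283465647360+87178291200=4339163001600 · T[16,3]:15*392156797824+283465647360=6165817614720 · T[16,4]:15*310989260400+392156797824=5056995703824
[17] T[17,3]:16*6165817614720+4339163001600=102992244837120 · T[17,4]:16*5056995703824+6165817614720=87077748875904
[18] T[18,4]:17*87077748875904+102992244837120=1583313975727488
Read c(18,4) = 1583313975727488.

1583313975727488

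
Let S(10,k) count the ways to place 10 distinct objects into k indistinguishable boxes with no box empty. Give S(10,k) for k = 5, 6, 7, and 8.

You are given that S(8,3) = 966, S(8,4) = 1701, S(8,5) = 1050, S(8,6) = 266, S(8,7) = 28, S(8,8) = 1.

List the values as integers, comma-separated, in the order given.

42525, 22827, 5880, 750

i=9: T(9,4)=966+4·1701=7770 | T(9,5)=1701+5·1050=6951 | T(9,6)=1050+6·266=2646 | T(9,7)=266+7·28=462 | T(9,8)=28+8·1=36
i=10: T(10,5)=7770+5·6951=42525 | T(10,6)=6951+6·2646=22827 | T(10,7)=2646+7·462=5880 | T(10,8)=462+8·36=750
Read S(10,5) = 42525, S(10,6) = 22827, S(10,7) = 5880, S(10,8) = 750.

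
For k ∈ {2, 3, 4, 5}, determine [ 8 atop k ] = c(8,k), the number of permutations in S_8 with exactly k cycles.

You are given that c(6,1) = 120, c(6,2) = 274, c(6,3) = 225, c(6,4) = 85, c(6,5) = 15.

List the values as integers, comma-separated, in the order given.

13068, 13132, 6769, 1960

r7: T_7,1=6×120+0=720; T_7,2=6×274+120=1764; T_7,3=6×225+274=1624; T_7,4=6×85+225=735; T_7,5=6×15+85=175
r8: T_8,2=7×1764+720=13068; T_8,3=7×1624+1764=13132; T_8,4=7×735+1624=6769; T_8,5=7×175+735=1960
Read c(8,2) = 13068, c(8,3) = 13132, c(8,4) = 6769, c(8,5) = 1960.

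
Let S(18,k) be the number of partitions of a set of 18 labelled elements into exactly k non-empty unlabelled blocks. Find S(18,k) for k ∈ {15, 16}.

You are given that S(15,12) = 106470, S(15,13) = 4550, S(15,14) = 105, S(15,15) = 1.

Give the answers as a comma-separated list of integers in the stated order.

367200, 9996

@16  (16,13):4550·13+106470→165620, (16,14):105·14+4550→6020, (16,15):1·15+105→120, (16,16):0·16+1→1
@17  (17,14):6020·14+165620→249900, (17,15):120·15+6020→7820, (17,16):1·16+120→136
@18  (18,15):7820·15+249900→367200, (18,16):136·16+7820→9996
Read S(18,15) = 367200, S(18,16) = 9996.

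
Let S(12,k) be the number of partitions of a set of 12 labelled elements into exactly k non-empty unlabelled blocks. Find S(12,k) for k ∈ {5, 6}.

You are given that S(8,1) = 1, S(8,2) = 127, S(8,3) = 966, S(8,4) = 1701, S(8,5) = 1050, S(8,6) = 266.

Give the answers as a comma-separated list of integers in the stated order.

row 9: T[9][2]=2·127+1=255  T[9][3]=3·966+127=3025  T[9][4]=4·1701+966=7770  T[9][5]=5·1050+1701=6951  T[9][6]=6·266+1050=2646
row 10: T[10][3]=3·3025+255=9330  T[10][4]=4·7770+3025=34105  T[10][5]=5·6951+7770=42525  T[10][6]=6·2646+6951=22827
row 11: T[11][4]=4·34105+9330=145750  T[11][5]=5·42525+34105=246730  T[11][6]=6·22827+42525=179487
row 12: T[12][5]=5·246730+145750=1379400  T[12][6]=6·179487+246730=1323652
Read S(12,5) = 1379400, S(12,6) = 1323652.

1379400, 1323652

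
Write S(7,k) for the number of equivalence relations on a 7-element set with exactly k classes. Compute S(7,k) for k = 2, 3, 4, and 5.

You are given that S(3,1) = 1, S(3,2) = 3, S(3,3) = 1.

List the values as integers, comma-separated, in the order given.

63, 301, 350, 140

i=4: T(4,1)=0+1·1=1 | T(4,2)=1+2·3=7 | T(4,3)=3+3·1=6 | T(4,4)=1+4·0=1
i=5: T(5,1)=0+1·1=1 | T(5,2)=1+2·7=15 | T(5,3)=7+3·6=25 | T(5,4)=6+4·1=10 | T(5,5)=1+5·0=1
i=6: T(6,1)=0+1·1=1 | T(6,2)=1+2·15=31 | T(6,3)=15+3·25=90 | T(6,4)=25+4·10=65 | T(6,5)=10+5·1=15
i=7: T(7,2)=1+2·31=63 | T(7,3)=31+3·90=301 | T(7,4)=90+4·65=350 | T(7,5)=65+5·15=140
Read S(7,2) = 63, S(7,3) = 301, S(7,4) = 350, S(7,5) = 140.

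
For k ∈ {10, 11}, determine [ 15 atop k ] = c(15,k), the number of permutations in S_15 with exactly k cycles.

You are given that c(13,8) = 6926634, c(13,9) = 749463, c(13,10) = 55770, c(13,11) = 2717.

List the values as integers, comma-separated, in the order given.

i=14: T(14,9)=6926634+13·749463=16669653 | T(14,10)=749463+13·55770=1474473 | T(14,11)=55770+13·2717=91091
i=15: T(15,10)=16669653+14·1474473=37312275 | T(15,11)=1474473+14·91091=2749747
Read c(15,10) = 37312275, c(15,11) = 2749747.

37312275, 2749747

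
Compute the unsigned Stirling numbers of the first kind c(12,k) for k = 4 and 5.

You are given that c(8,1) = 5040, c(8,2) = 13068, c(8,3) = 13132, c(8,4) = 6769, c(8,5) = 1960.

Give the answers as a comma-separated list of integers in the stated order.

[9] T[9,1]:8*5040+0=40320 · T[9,2]:8*13068+5040=109584 · T[9,3]:8*13132+13068=118124 · T[9,4]:8*6769+13132=67284 · T[9,5]:8*1960+6769=22449
[10] T[10,2]:9*109584+40320=1026576 · T[10,3]:9*118124+109584=1172700 · T[10,4]:9*67284+118124=723680 · T[10,5]:9*22449+67284=269325
[11] T[11,3]:10*1172700+1026576=12753576 · T[11,4]:10*723680+1172700=8409500 · T[11,5]:10*269325+723680=3416930
[12] T[12,4]:11*8409500+12753576=105258076 · T[12,5]:11*3416930+8409500=45995730
Read c(12,4) = 105258076, c(12,5) = 45995730.

105258076, 45995730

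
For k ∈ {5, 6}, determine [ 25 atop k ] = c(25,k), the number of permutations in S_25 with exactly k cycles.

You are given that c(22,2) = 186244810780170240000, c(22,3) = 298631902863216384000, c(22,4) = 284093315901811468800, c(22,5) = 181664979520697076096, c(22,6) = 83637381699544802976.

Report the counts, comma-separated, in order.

r23: T_23,3=22×298631902863216384000+186244810780170240000=6756146673770930688000; T_23,4=22×284093315901811468800+298631902863216384000=6548684852703068697600; T_23,5=22×181664979520697076096+284093315901811468800=4280722865357147142912; T_23,6=22×83637381699544802976+181664979520697076096=2021687376910682741568
r24: T_24,4=23×6548684852703068697600+6756146673770930688000=157375898285941510732800; T_24,5=23×4280722865357147142912+6548684852703068697600=105005310755917452984576; T_24,6=23×2021687376910682741568+4280722865357147142912=50779532534302850198976
r25: T_25,5=24×105005310755917452984576+157375898285941510732800=2677503356427960382362624; T_25,6=24×50779532534302850198976+105005310755917452984576=1323714091579185857760000
Read c(25,5) = 2677503356427960382362624, c(25,6) = 1323714091579185857760000.

2677503356427960382362624, 1323714091579185857760000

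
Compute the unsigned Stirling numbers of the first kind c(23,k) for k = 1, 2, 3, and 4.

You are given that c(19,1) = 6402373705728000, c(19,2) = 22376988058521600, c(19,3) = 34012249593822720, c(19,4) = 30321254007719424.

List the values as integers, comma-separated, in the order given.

i=20: T(20,1)=0+19·6402373705728000=121645100408832000 | T(20,2)=6402373705728000+19·22376988058521600=431565146817638400 | T(20,3)=22376988058521600+19·34012249593822720=668609730341153280 | T(20,4)=34012249593822720+19·30321254007719424=610116075740491776
i=21: T(21,1)=0+20·121645100408832000=2432902008176640000 | T(21,2)=121645100408832000+20·431565146817638400=8752948036761600000 | T(21,3)=431565146817638400+20·668609730341153280=13803759753640704000 | T(21,4)=668609730341153280+20·610116075740491776=12870931245150988800
i=22: T(22,1)=0+21·2432902008176640000=51090942171709440000 | T(22,2)=2432902008176640000+21·8752948036761600000=186244810780170240000 | T(22,3)=8752948036761600000+21·13803759753640704000=298631902863216384000 | T(22,4)=13803759753640704000+21·12870931245150988800=284093315901811468800
i=23: T(23,1)=0+22·51090942171709440000=1124000727777607680000 | T(23,2)=51090942171709440000+22·186244810780170240000=4148476779335454720000 | T(23,3)=186244810780170240000+22·298631902863216384000=6756146673770930688000 | T(23,4)=298631902863216384000+22·284093315901811468800=6548684852703068697600
Read c(23,1) = 1124000727777607680000, c(23,2) = 4148476779335454720000, c(23,3) = 6756146673770930688000, c(23,4) = 6548684852703068697600.

1124000727777607680000, 4148476779335454720000, 6756146673770930688000, 6548684852703068697600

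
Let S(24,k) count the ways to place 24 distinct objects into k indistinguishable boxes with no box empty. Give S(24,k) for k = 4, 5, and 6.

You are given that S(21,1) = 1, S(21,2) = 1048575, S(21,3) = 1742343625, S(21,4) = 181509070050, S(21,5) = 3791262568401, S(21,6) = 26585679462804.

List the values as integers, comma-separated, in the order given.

@22  (22,2):1048575·2+1→2097151, (22,3):1742343625·3+1048575→5228079450, (22,4):181509070050·4+1742343625→727778623825, (22,5):3791262568401·5+181509070050→19137821912055, (22,6):26585679462804·6+3791262568401→163305339345225
@23  (23,3):5228079450·3+2097151→15686335501, (23,4):727778623825·4+5228079450→2916342574750, (23,5):19137821912055·5+727778623825→96416888184100, (23,6):163305339345225·6+19137821912055→998969857983405
@24  (24,4):2916342574750·4+15686335501→11681056634501, (24,5):96416888184100·5+2916342574750→485000783495250, (24,6):998969857983405·6+96416888184100→6090236036084530
Read S(24,4) = 11681056634501, S(24,5) = 485000783495250, S(24,6) = 6090236036084530.

11681056634501, 485000783495250, 6090236036084530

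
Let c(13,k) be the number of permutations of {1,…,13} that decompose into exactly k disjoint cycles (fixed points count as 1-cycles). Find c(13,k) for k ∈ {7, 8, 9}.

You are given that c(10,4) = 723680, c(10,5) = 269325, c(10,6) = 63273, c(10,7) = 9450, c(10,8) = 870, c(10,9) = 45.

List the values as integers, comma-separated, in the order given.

44990231, 6926634, 749463

i=11: T(11,5)=723680+10·269325=3416930 | T(11,6)=269325+10·63273=902055 | T(11,7)=63273+10·9450=157773 | T(11,8)=9450+10·870=18150 | T(11,9)=870+10·45=1320
i=12: T(12,6)=3416930+11·902055=13339535 | T(12,7)=902055+11·157773=2637558 | T(12,8)=157773+11·18150=357423 | T(12,9)=18150+11·1320=32670
i=13: T(13,7)=13339535+12·2637558=44990231 | T(13,8)=2637558+12·357423=6926634 | T(13,9)=357423+12·32670=749463
Read c(13,7) = 44990231, c(13,8) = 6926634, c(13,9) = 749463.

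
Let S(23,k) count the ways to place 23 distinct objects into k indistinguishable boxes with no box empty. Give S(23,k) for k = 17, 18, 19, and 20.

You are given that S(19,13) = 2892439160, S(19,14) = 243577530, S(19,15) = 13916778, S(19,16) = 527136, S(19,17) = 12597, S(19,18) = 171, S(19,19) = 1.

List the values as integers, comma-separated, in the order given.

49916988803, 2364885369, 79781779, 1859550

@20  (20,14):243577530·14+2892439160→6302524580, (20,15):13916778·15+243577530→452329200, (20,16):527136·16+13916778→22350954, (20,17):12597·17+527136→741285, (20,18):171·18+12597→15675, (20,19):1·19+171→190, (20,20):0·20+1→1
@21  (21,15):452329200·15+6302524580→13087462580, (21,16):22350954·16+452329200→809944464, (21,17):741285·17+22350954→34952799, (21,18):15675·18+741285→1023435, (21,19):190·19+15675→19285, (21,20):1·20+190→210
@22  (22,16):809944464·16+13087462580→26046574004, (22,17):34952799·17+809944464→1404142047, (22,18):1023435·18+34952799→53374629, (22,19):19285·19+1023435→1389850, (22,20):210·20+19285→23485
@23  (23,17):1404142047·17+26046574004→49916988803, (23,18):53374629·18+1404142047→2364885369, (23,19):1389850·19+53374629→79781779, (23,20):23485·20+1389850→1859550
Read S(23,17) = 49916988803, S(23,18) = 2364885369, S(23,19) = 79781779, S(23,20) = 1859550.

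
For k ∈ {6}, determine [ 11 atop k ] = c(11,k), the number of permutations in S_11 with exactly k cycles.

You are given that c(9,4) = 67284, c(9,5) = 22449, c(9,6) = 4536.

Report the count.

902055

@10  (10,5):22449·9+67284→269325, (10,6):4536·9+22449→63273
@11  (11,6):63273·10+269325→902055
Read c(11,6) = 902055.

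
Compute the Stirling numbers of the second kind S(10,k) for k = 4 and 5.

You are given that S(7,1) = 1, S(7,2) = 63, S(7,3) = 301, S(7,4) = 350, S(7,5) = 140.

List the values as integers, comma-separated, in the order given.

@8  (8,2):63·2+1→127, (8,3):301·3+63→966, (8,4):350·4+301→1701, (8,5):140·5+350→1050
@9  (9,3):966·3+127→3025, (9,4):1701·4+966→7770, (9,5):1050·5+1701→6951
@10  (10,4):7770·4+3025→34105, (10,5):6951·5+7770→42525
Read S(10,4) = 34105, S(10,5) = 42525.

34105, 42525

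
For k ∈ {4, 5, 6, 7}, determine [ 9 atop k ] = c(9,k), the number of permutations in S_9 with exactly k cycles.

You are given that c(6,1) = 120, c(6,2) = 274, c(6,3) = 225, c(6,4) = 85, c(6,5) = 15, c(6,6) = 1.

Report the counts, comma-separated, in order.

@7  (7,2):274·6+120→1764, (7,3):225·6+274→1624, (7,4):85·6+225→735, (7,5):15·6+85→175, (7,6):1·6+15→21, (7,7):0·6+1→1
@8  (8,3):1624·7+1764→13132, (8,4):735·7+1624→6769, (8,5):175·7+735→1960, (8,6):21·7+175→322, (8,7):1·7+21→28
@9  (9,4):6769·8+13132→67284, (9,5):1960·8+6769→22449, (9,6):322·8+1960→4536, (9,7):28·8+322→546
Read c(9,4) = 67284, c(9,5) = 22449, c(9,6) = 4536, c(9,7) = 546.

67284, 22449, 4536, 546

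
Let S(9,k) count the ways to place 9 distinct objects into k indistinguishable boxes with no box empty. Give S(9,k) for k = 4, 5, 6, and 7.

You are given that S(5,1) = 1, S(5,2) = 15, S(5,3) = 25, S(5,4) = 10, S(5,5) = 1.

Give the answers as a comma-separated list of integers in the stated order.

7770, 6951, 2646, 462

r6: T_6,1=1×1+0=1; T_6,2=2×15+1=31; T_6,3=3×25+15=90; T_6,4=4×10+25=65; T_6,5=5×1+10=15; T_6,6=6×0+1=1
r7: T_7,2=2×31+1=63; T_7,3=3×90+31=301; T_7,4=4×65+90=350; T_7,5=5×15+65=140; T_7,6=6×1+15=21; T_7,7=7×0+1=1
r8: T_8,3=3×301+63=966; T_8,4=4×350+301=1701; T_8,5=5×140+350=1050; T_8,6=6×21+140=266; T_8,7=7×1+21=28
r9: T_9,4=4×1701+966=7770; T_9,5=5×1050+1701=6951; T_9,6=6×266+1050=2646; T_9,7=7×28+266=462
Read S(9,4) = 7770, S(9,5) = 6951, S(9,6) = 2646, S(9,7) = 462.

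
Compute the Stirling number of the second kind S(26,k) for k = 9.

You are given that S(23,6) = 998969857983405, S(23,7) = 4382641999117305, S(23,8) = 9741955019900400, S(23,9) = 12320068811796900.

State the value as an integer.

11201516780955125625

i=24: T(24,7)=998969857983405+7·4382641999117305=31677463851804540 | T(24,8)=4382641999117305+8·9741955019900400=82318282158320505 | T(24,9)=9741955019900400+9·12320068811796900=120622574326072500
i=25: T(25,8)=31677463851804540+8·82318282158320505=690223721118368580 | T(25,9)=82318282158320505+9·120622574326072500=1167921451092973005
i=26: T(26,9)=690223721118368580+9·1167921451092973005=11201516780955125625
Read S(26,9) = 11201516780955125625.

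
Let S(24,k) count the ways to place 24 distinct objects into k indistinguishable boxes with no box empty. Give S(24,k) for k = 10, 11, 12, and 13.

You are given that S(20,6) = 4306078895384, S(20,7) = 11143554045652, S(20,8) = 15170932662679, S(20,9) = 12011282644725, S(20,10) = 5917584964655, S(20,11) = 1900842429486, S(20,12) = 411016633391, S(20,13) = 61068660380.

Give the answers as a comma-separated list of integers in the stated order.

108254081784931500, 63100165695775560, 24930204590758260, 6888836057922000

row 21: T[21][7]=7·11143554045652+4306078895384=82310957214948  T[21][8]=8·15170932662679+11143554045652=132511015347084  T[21][9]=9·12011282644725+15170932662679=123272476465204  T[21][10]=10·5917584964655+12011282644725=71187132291275  T[21][11]=11·1900842429486+5917584964655=26826851689001  T[21][12]=12·411016633391+1900842429486=6833042030178  T[21][13]=13·61068660380+411016633391=1204909218331
row 22: T[22][8]=8·132511015347084+82310957214948=1142399079991620  T[22][9]=9·123272476465204+132511015347084=1241963303533920  T[22][10]=10·71187132291275+123272476465204=835143799377954  T[22][11]=11·26826851689001+71187132291275=366282500870286  T[22][12]=12·6833042030178+26826851689001=108823356051137  T[22][13]=13·1204909218331+6833042030178=22496861868481
row 23: T[23][9]=9·1241963303533920+1142399079991620=12320068811796900  T[23][10]=10·835143799377954+1241963303533920=9593401297313460  T[23][11]=11·366282500870286+835143799377954=4864251308951100  T[23][12]=12·108823356051137+366282500870286=1672162773483930  T[23][13]=13·22496861868481+108823356051137=401282560341390
row 24: T[24][10]=10·9593401297313460+12320068811796900=108254081784931500  T[24][11]=11·4864251308951100+9593401297313460=63100165695775560  T[24][12]=12·1672162773483930+4864251308951100=24930204590758260  T[24][13]=13·401282560341390+1672162773483930=6888836057922000
Read S(24,10) = 108254081784931500, S(24,11) = 63100165695775560, S(24,12) = 24930204590758260, S(24,13) = 6888836057922000.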